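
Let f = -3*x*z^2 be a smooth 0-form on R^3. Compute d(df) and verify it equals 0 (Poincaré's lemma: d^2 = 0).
d(df) = 0

Step 1: df = sum_i (∂f/∂x_i) dx_i = (-3*z^2) dx + (0) dy + (-6*x*z) dz.
Step 2: Apply d again. Using the 1-form formula, the coefficient of dx ∧ dy in d(df) is ∂^2 f/∂x ∂y - ∂^2 f/∂y ∂x = (0) - (0) = 0 (equality of mixed partials for smooth f).
Similarly for dx ∧ dz and dy ∧ dz — all coefficients vanish. So d(df) = 0.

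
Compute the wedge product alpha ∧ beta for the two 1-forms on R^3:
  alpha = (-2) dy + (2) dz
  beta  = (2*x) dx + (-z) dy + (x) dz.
alpha ∧ beta = (4*x) dx ∧ dy + (-2*x + 2*z) dy ∧ dz + (-4*x) dx ∧ dz

Distribute the wedge, using dx_i ∧ dx_j = -dx_j ∧ dx_i and dx_i ∧ dx_i = 0. For each pair (i, j) with i < j, the coefficient of dx_i ∧ dx_j in alpha ∧ beta is (alpha_i * beta_j - alpha_j * beta_i). Collecting: alpha ∧ beta = (4*x) dx ∧ dy + (-2*x + 2*z) dy ∧ dz + (-4*x) dx ∧ dz.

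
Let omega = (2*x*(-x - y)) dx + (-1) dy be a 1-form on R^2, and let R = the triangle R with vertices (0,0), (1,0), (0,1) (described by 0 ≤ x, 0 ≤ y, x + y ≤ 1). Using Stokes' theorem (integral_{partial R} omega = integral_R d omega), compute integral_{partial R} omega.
integral_(partial R) omega = 1/3

Stokes: integral_partial_R omega = integral_R d omega with d omega = (∂Q/∂x - ∂P/∂y) dx ∧ dy.
  ∂Q/∂x = 0
  ∂P/∂y = -2*x
  integrand = ∂Q/∂x - ∂P/∂y = 2*x.
Integrating over R: integral_0^1 integral_0^{1-x} (2*x) dy dx = 1/3.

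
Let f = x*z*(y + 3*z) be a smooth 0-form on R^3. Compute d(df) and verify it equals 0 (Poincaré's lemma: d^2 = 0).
d(df) = 0

Step 1: df = sum_i (∂f/∂x_i) dx_i = (z*(y + 3*z)) dx + (x*z) dy + (x*(y + 6*z)) dz.
Step 2: Apply d again. Using the 1-form formula, the coefficient of dx ∧ dy in d(df) is ∂^2 f/∂x ∂y - ∂^2 f/∂y ∂x = (z) - (z) = 0 (equality of mixed partials for smooth f).
Similarly for dx ∧ dz and dy ∧ dz — all coefficients vanish. So d(df) = 0.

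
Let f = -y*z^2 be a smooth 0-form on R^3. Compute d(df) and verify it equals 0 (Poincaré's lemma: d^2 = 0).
d(df) = 0

Step 1: df = sum_i (∂f/∂x_i) dx_i = (0) dx + (-z^2) dy + (-2*y*z) dz.
Step 2: Apply d again. Using the 1-form formula, the coefficient of dx ∧ dy in d(df) is ∂^2 f/∂x ∂y - ∂^2 f/∂y ∂x = (0) - (0) = 0 (equality of mixed partials for smooth f).
Similarly for dx ∧ dz and dy ∧ dz — all coefficients vanish. So d(df) = 0.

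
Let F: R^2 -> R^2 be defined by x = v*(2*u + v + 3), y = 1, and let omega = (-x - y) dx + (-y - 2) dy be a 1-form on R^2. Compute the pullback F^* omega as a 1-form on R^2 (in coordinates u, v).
F^* omega = (2*v*(-2*u*v - v^2 - 3*v - 1)) du + (-4*u^2*v - 6*u*v^2 - 12*u*v - 2*u - 2*v^3 - 9*v^2 - 11*v - 3) dv

Using F^*(f dg) = (f ∘ F) d(g ∘ F), substitute each coordinate x_i by F_i(u, v) in f_i, and replace dx_i by d F_i = (∂F_i/∂u) du + (∂F_i/∂v) dv.
  For the x component: f_1(F) = -2*u*v - v^2 - 3*v - 1; d F_1 = (2*v) du + (2*u + 2*v + 3) dv
  For the y component: f_2(F) = -3; d F_2 = (0) du + (0) dv
Combining and collecting du, dv coefficients:
  coeff of du: 2*v*(-2*u*v - v^2 - 3*v - 1)
  coeff of dv: -4*u^2*v - 6*u*v^2 - 12*u*v - 2*u - 2*v^3 - 9*v^2 - 11*v - 3
F^* omega = (2*v*(-2*u*v - v^2 - 3*v - 1)) du + (-4*u^2*v - 6*u*v^2 - 12*u*v - 2*u - 2*v^3 - 9*v^2 - 11*v - 3) dv.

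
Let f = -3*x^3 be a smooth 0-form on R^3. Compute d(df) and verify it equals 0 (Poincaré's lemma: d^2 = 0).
d(df) = 0

Step 1: df = sum_i (∂f/∂x_i) dx_i = (-9*x^2) dx + (0) dy + (0) dz.
Step 2: Apply d again. Using the 1-form formula, the coefficient of dx ∧ dy in d(df) is ∂^2 f/∂x ∂y - ∂^2 f/∂y ∂x = (0) - (0) = 0 (equality of mixed partials for smooth f).
Similarly for dx ∧ dz and dy ∧ dz — all coefficients vanish. So d(df) = 0.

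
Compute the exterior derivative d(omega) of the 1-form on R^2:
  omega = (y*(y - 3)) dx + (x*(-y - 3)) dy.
d(omega) = (-3*y) dx ∧ dy

For a 1-form omega = sum_i f_i dx_i, the exterior derivative is
  d(omega) = sum_{i < j} (∂f_j/∂x_i - ∂f_i/∂x_j) dx_i ∧ dx_j.
  coefficient of dx ∧ dy: ∂f_2/∂x - ∂f_1/∂y = ∂(x*(-y - 3))/∂x - ∂(y*(y - 3))/∂y = -3*y
Assembling: d(omega) = (-3*y) dx ∧ dy.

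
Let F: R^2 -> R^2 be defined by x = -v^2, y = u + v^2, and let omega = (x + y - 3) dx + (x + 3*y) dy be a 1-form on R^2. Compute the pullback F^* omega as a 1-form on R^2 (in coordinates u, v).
F^* omega = (3*u + 2*v^2) du + (2*v*(2*u + 2*v^2 + 3)) dv

Using F^*(f dg) = (f ∘ F) d(g ∘ F), substitute each coordinate x_i by F_i(u, v) in f_i, and replace dx_i by d F_i = (∂F_i/∂u) du + (∂F_i/∂v) dv.
  For the x component: f_1(F) = u - 3; d F_1 = (0) du + (-2*v) dv
  For the y component: f_2(F) = 3*u + 2*v^2; d F_2 = (1) du + (2*v) dv
Combining and collecting du, dv coefficients:
  coeff of du: 3*u + 2*v^2
  coeff of dv: 2*v*(2*u + 2*v^2 + 3)
F^* omega = (3*u + 2*v^2) du + (2*v*(2*u + 2*v^2 + 3)) dv.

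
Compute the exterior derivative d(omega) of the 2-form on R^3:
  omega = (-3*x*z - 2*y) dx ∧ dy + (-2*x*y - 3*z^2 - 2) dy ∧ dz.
d(omega) = (-3*x - 2*y) dx ∧ dy ∧ dz

For a 2-form omega = sum_{i<j} g_{ij} dx_i ∧ dx_j, the exterior derivative is
  d(omega) = sum_{i<j} d(g_{ij}) ∧ dx_i ∧ dx_j = sum_{i<j, k} (∂g_{ij}/∂x_k) dx_k ∧ dx_i ∧ dx_j.
Expand each term, using dx_k ∧ dx_i ∧ dx_j = sgn(permutation) dx_{(a)} ∧ dx_{(b)} ∧ dx_{(c)} with (a < b < c) sorted:
  d(-3*x*z - 2*y) includes (∂/∂z)(-3*x*z - 2*y) dz = (-3*x) dz, which multiplied by dx ∧ dy gives (-3*x) dx ∧ dy ∧ dz
  d(-2*x*y - 3*z^2 - 2) includes (∂/∂x)(-2*x*y - 3*z^2 - 2) dx = (-2*y) dx, which multiplied by dy ∧ dz gives (-2*y) dx ∧ dy ∧ dz
Collecting like 3-forms: d(omega) = (-3*x - 2*y) dx ∧ dy ∧ dz.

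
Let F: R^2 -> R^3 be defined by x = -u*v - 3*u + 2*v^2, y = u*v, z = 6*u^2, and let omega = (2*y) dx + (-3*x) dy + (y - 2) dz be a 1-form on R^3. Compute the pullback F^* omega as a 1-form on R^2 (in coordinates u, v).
F^* omega = (12*u^2*v + u*v^2 + 3*u*v - 24*u - 6*v^3) du + (u*(u*v + 9*u + 2*v^2)) dv

Using F^*(f dg) = (f ∘ F) d(g ∘ F), substitute each coordinate x_i by F_i(u, v) in f_i, and replace dx_i by d F_i = (∂F_i/∂u) du + (∂F_i/∂v) dv.
  For the x component: f_1(F) = 2*u*v; d F_1 = (-v - 3) du + (-u + 4*v) dv
  For the y component: f_2(F) = 3*u*v + 9*u - 6*v^2; d F_2 = (v) du + (u) dv
  For the z component: f_3(F) = u*v - 2; d F_3 = (12*u) du + (0) dv
Combining and collecting du, dv coefficients:
  coeff of du: 12*u^2*v + u*v^2 + 3*u*v - 24*u - 6*v^3
  coeff of dv: u*(u*v + 9*u + 2*v^2)
F^* omega = (12*u^2*v + u*v^2 + 3*u*v - 24*u - 6*v^3) du + (u*(u*v + 9*u + 2*v^2)) dv.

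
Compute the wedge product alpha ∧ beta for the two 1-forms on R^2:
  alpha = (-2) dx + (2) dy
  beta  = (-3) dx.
alpha ∧ beta = (6) dx ∧ dy

Distribute the wedge, using dx_i ∧ dx_j = -dx_j ∧ dx_i and dx_i ∧ dx_i = 0. For each pair (i, j) with i < j, the coefficient of dx_i ∧ dx_j in alpha ∧ beta is (alpha_i * beta_j - alpha_j * beta_i). Collecting: alpha ∧ beta = (6) dx ∧ dy.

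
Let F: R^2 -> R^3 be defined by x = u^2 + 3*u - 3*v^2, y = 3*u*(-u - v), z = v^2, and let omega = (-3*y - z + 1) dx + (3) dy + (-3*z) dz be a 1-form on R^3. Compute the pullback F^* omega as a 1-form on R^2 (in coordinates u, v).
F^* omega = (18*u^3 + 18*u^2*v + 27*u^2 - 2*u*v^2 + 27*u*v - 16*u - 3*v^2 - 9*v + 3) du + (-54*u^2*v - 54*u*v^2 - 9*u - 6*v) dv

Using F^*(f dg) = (f ∘ F) d(g ∘ F), substitute each coordinate x_i by F_i(u, v) in f_i, and replace dx_i by d F_i = (∂F_i/∂u) du + (∂F_i/∂v) dv.
  For the x component: f_1(F) = 9*u^2 + 9*u*v - v^2 + 1; d F_1 = (2*u + 3) du + (-6*v) dv
  For the y component: f_2(F) = 3; d F_2 = (-6*u - 3*v) du + (-3*u) dv
  For the z component: f_3(F) = -3*v^2; d F_3 = (0) du + (2*v) dv
Combining and collecting du, dv coefficients:
  coeff of du: 18*u^3 + 18*u^2*v + 27*u^2 - 2*u*v^2 + 27*u*v - 16*u - 3*v^2 - 9*v + 3
  coeff of dv: -54*u^2*v - 54*u*v^2 - 9*u - 6*v
F^* omega = (18*u^3 + 18*u^2*v + 27*u^2 - 2*u*v^2 + 27*u*v - 16*u - 3*v^2 - 9*v + 3) du + (-54*u^2*v - 54*u*v^2 - 9*u - 6*v) dv.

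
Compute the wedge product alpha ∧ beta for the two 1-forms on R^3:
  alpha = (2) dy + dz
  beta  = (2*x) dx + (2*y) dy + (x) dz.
alpha ∧ beta = (-4*x) dx ∧ dy + (2*x - 2*y) dy ∧ dz + (-2*x) dx ∧ dz

Distribute the wedge, using dx_i ∧ dx_j = -dx_j ∧ dx_i and dx_i ∧ dx_i = 0. For each pair (i, j) with i < j, the coefficient of dx_i ∧ dx_j in alpha ∧ beta is (alpha_i * beta_j - alpha_j * beta_i). Collecting: alpha ∧ beta = (-4*x) dx ∧ dy + (2*x - 2*y) dy ∧ dz + (-2*x) dx ∧ dz.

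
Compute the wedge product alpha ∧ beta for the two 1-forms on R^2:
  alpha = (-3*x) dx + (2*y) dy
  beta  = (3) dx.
alpha ∧ beta = (-6*y) dx ∧ dy

Distribute the wedge, using dx_i ∧ dx_j = -dx_j ∧ dx_i and dx_i ∧ dx_i = 0. For each pair (i, j) with i < j, the coefficient of dx_i ∧ dx_j in alpha ∧ beta is (alpha_i * beta_j - alpha_j * beta_i). Collecting: alpha ∧ beta = (-6*y) dx ∧ dy.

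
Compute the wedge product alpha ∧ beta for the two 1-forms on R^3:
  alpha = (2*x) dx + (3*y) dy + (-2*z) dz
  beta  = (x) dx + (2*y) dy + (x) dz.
alpha ∧ beta = (x*y) dx ∧ dy + (2*x*(x + z)) dx ∧ dz + (y*(3*x + 4*z)) dy ∧ dz

Distribute the wedge, using dx_i ∧ dx_j = -dx_j ∧ dx_i and dx_i ∧ dx_i = 0. For each pair (i, j) with i < j, the coefficient of dx_i ∧ dx_j in alpha ∧ beta is (alpha_i * beta_j - alpha_j * beta_i). Collecting: alpha ∧ beta = (x*y) dx ∧ dy + (2*x*(x + z)) dx ∧ dz + (y*(3*x + 4*z)) dy ∧ dz.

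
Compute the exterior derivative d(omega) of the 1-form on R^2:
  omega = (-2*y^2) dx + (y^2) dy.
d(omega) = (4*y) dx ∧ dy

For a 1-form omega = sum_i f_i dx_i, the exterior derivative is
  d(omega) = sum_{i < j} (∂f_j/∂x_i - ∂f_i/∂x_j) dx_i ∧ dx_j.
  coefficient of dx ∧ dy: ∂f_2/∂x - ∂f_1/∂y = ∂(y^2)/∂x - ∂(-2*y^2)/∂y = 4*y
Assembling: d(omega) = (4*y) dx ∧ dy.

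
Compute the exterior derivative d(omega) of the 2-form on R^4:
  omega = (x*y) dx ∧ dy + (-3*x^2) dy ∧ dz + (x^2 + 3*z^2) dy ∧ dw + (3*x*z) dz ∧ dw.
d(omega) = (-6*x) dx ∧ dy ∧ dz + (2*x) dx ∧ dy ∧ dw + (-6*z) dy ∧ dz ∧ dw + (3*z) dx ∧ dz ∧ dw

For a 2-form omega = sum_{i<j} g_{ij} dx_i ∧ dx_j, the exterior derivative is
  d(omega) = sum_{i<j} d(g_{ij}) ∧ dx_i ∧ dx_j = sum_{i<j, k} (∂g_{ij}/∂x_k) dx_k ∧ dx_i ∧ dx_j.
Expand each term, using dx_k ∧ dx_i ∧ dx_j = sgn(permutation) dx_{(a)} ∧ dx_{(b)} ∧ dx_{(c)} with (a < b < c) sorted:
  d(-3*x^2) includes (∂/∂x)(-3*x^2) dx = (-6*x) dx, which multiplied by dy ∧ dz gives (-6*x) dx ∧ dy ∧ dz
  d(x^2 + 3*z^2) includes (∂/∂x)(x^2 + 3*z^2) dx = (2*x) dx, which multiplied by dy ∧ dw gives (2*x) dx ∧ dy ∧ dw
  d(x^2 + 3*z^2) includes (∂/∂z)(x^2 + 3*z^2) dz = (6*z) dz, which multiplied by dy ∧ dw gives (-6*z) dy ∧ dz ∧ dw
  d(3*x*z) includes (∂/∂x)(3*x*z) dx = (3*z) dx, which multiplied by dz ∧ dw gives (3*z) dx ∧ dz ∧ dw
Collecting like 3-forms: d(omega) = (-6*x) dx ∧ dy ∧ dz + (2*x) dx ∧ dy ∧ dw + (-6*z) dy ∧ dz ∧ dw + (3*z) dx ∧ dz ∧ dw.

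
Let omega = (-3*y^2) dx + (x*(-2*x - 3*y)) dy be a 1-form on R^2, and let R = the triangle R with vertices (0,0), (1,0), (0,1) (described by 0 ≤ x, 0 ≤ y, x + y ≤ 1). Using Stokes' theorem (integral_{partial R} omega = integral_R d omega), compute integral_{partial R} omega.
integral_(partial R) omega = -1/6

Stokes: integral_partial_R omega = integral_R d omega with d omega = (∂Q/∂x - ∂P/∂y) dx ∧ dy.
  ∂Q/∂x = -4*x - 3*y
  ∂P/∂y = -6*y
  integrand = ∂Q/∂x - ∂P/∂y = -4*x + 3*y.
Integrating over R: integral_0^1 integral_0^{1-x} (-4*x + 3*y) dy dx = -1/6.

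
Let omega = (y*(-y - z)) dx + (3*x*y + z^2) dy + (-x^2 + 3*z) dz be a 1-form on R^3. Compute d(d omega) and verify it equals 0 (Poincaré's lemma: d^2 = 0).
d(d omega) = 0

Step 1: d omega = sum_{i<j} (∂f_j/∂x_i - ∂f_i/∂x_j) dx_i ∧ dx_j:
  coeff of dx ∧ dy: 5*y + z
  coeff of dx ∧ dz: -2*x + y
  coeff of dy ∧ dz: -2*z
Step 2: Apply d again to each 2-form coefficient. The only possible 3-form in R^3 is dx ∧ dy ∧ dz, with coefficient
  ∂(coeff of dy∧dz)/∂x - ∂(coeff of dx∧dz)/∂y + ∂(coeff of dx∧dy)/∂z
  = ∂/∂x (-2*z) - ∂/∂y (-2*x + y) + ∂/∂z (5*y + z).
Each of these terms simplifies to sums of mixed partials that cancel in pairs. The result is 0 (by equality of mixed partials for smooth functions — Schwarz / Clairaut).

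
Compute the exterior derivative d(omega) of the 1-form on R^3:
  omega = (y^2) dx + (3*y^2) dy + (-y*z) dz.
d(omega) = (-2*y) dx ∧ dy + (-z) dy ∧ dz

For a 1-form omega = sum_i f_i dx_i, the exterior derivative is
  d(omega) = sum_{i < j} (∂f_j/∂x_i - ∂f_i/∂x_j) dx_i ∧ dx_j.
  coefficient of dx ∧ dy: ∂f_2/∂x - ∂f_1/∂y = ∂(3*y^2)/∂x - ∂(y^2)/∂y = -2*y
  coefficient of dy ∧ dz: ∂f_3/∂y - ∂f_2/∂z = ∂(-y*z)/∂y - ∂(3*y^2)/∂z = -z
Assembling: d(omega) = (-2*y) dx ∧ dy + (-z) dy ∧ dz.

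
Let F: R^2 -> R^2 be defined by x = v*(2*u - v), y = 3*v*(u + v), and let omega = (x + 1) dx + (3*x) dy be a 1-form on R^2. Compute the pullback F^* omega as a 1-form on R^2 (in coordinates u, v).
F^* omega = (v*(22*u*v - 11*v^2 + 2)) du + (22*u^2*v + 21*u*v^2 + 2*u - 16*v^3 - 2*v) dv

Using F^*(f dg) = (f ∘ F) d(g ∘ F), substitute each coordinate x_i by F_i(u, v) in f_i, and replace dx_i by d F_i = (∂F_i/∂u) du + (∂F_i/∂v) dv.
  For the x component: f_1(F) = 2*u*v - v^2 + 1; d F_1 = (2*v) du + (2*u - 2*v) dv
  For the y component: f_2(F) = 3*v*(2*u - v); d F_2 = (3*v) du + (3*u + 6*v) dv
Combining and collecting du, dv coefficients:
  coeff of du: v*(22*u*v - 11*v^2 + 2)
  coeff of dv: 22*u^2*v + 21*u*v^2 + 2*u - 16*v^3 - 2*v
F^* omega = (v*(22*u*v - 11*v^2 + 2)) du + (22*u^2*v + 21*u*v^2 + 2*u - 16*v^3 - 2*v) dv.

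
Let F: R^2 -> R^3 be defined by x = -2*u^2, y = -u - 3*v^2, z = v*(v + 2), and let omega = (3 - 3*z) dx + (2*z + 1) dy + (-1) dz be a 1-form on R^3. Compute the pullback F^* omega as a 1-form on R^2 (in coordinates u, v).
F^* omega = (12*u*v^2 + 24*u*v - 12*u - 2*v^2 - 4*v - 1) du + (-12*v^3 - 24*v^2 - 8*v - 2) dv

Using F^*(f dg) = (f ∘ F) d(g ∘ F), substitute each coordinate x_i by F_i(u, v) in f_i, and replace dx_i by d F_i = (∂F_i/∂u) du + (∂F_i/∂v) dv.
  For the x component: f_1(F) = -3*v^2 - 6*v + 3; d F_1 = (-4*u) du + (0) dv
  For the y component: f_2(F) = 2*v^2 + 4*v + 1; d F_2 = (-1) du + (-6*v) dv
  For the z component: f_3(F) = -1; d F_3 = (0) du + (2*v + 2) dv
Combining and collecting du, dv coefficients:
  coeff of du: 12*u*v^2 + 24*u*v - 12*u - 2*v^2 - 4*v - 1
  coeff of dv: -12*v^3 - 24*v^2 - 8*v - 2
F^* omega = (12*u*v^2 + 24*u*v - 12*u - 2*v^2 - 4*v - 1) du + (-12*v^3 - 24*v^2 - 8*v - 2) dv.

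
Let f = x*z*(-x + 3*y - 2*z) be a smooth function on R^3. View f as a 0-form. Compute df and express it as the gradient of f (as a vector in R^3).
df = (z*(-2*x + 3*y - 2*z)) dx + (3*x*z) dy + (x*(-x + 3*y - 4*z)) dz; grad f = (z*(-2*x + 3*y - 2*z), 3*x*z, x*(-x + 3*y - 4*z))

For a 0-form f, d f = (∂f/∂x) dx + (∂f/∂y) dy + (∂f/∂z) dz. The components of the vector representation are exactly the entries of grad f in Cartesian coordinates:
  ∂f/∂x = z*(-2*x + 3*y - 2*z)
  ∂f/∂y = 3*x*z
  ∂f/∂z = x*(-x + 3*y - 4*z).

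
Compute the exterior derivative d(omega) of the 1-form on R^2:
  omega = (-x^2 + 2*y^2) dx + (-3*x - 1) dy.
d(omega) = (-4*y - 3) dx ∧ dy

For a 1-form omega = sum_i f_i dx_i, the exterior derivative is
  d(omega) = sum_{i < j} (∂f_j/∂x_i - ∂f_i/∂x_j) dx_i ∧ dx_j.
  coefficient of dx ∧ dy: ∂f_2/∂x - ∂f_1/∂y = ∂(-3*x - 1)/∂x - ∂(-x^2 + 2*y^2)/∂y = -4*y - 3
Assembling: d(omega) = (-4*y - 3) dx ∧ dy.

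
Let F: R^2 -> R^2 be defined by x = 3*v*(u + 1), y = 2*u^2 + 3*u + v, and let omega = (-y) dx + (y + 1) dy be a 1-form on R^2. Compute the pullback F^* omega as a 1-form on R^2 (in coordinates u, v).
F^* omega = (8*u^3 - 6*u^2*v + 18*u^2 - 5*u*v + 13*u - 3*v^2 + 3*v + 3) du + (-6*u^3 - 13*u^2 - 3*u*v - 6*u - 2*v + 1) dv

Using F^*(f dg) = (f ∘ F) d(g ∘ F), substitute each coordinate x_i by F_i(u, v) in f_i, and replace dx_i by d F_i = (∂F_i/∂u) du + (∂F_i/∂v) dv.
  For the x component: f_1(F) = -2*u^2 - 3*u - v; d F_1 = (3*v) du + (3*u + 3) dv
  For the y component: f_2(F) = 2*u^2 + 3*u + v + 1; d F_2 = (4*u + 3) du + (1) dv
Combining and collecting du, dv coefficients:
  coeff of du: 8*u^3 - 6*u^2*v + 18*u^2 - 5*u*v + 13*u - 3*v^2 + 3*v + 3
  coeff of dv: -6*u^3 - 13*u^2 - 3*u*v - 6*u - 2*v + 1
F^* omega = (8*u^3 - 6*u^2*v + 18*u^2 - 5*u*v + 13*u - 3*v^2 + 3*v + 3) du + (-6*u^3 - 13*u^2 - 3*u*v - 6*u - 2*v + 1) dv.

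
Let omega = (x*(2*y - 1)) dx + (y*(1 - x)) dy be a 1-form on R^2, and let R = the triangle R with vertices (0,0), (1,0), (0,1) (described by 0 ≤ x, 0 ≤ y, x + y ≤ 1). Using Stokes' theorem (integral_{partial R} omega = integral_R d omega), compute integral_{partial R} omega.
integral_(partial R) omega = -1/2

Stokes: integral_partial_R omega = integral_R d omega with d omega = (∂Q/∂x - ∂P/∂y) dx ∧ dy.
  ∂Q/∂x = -y
  ∂P/∂y = 2*x
  integrand = ∂Q/∂x - ∂P/∂y = -2*x - y.
Integrating over R: integral_0^1 integral_0^{1-x} (-2*x - y) dy dx = -1/2.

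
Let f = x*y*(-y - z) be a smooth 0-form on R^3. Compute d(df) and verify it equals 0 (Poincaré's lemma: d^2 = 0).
d(df) = 0

Step 1: df = sum_i (∂f/∂x_i) dx_i = (y*(-y - z)) dx + (x*(-2*y - z)) dy + (-x*y) dz.
Step 2: Apply d again. Using the 1-form formula, the coefficient of dx ∧ dy in d(df) is ∂^2 f/∂x ∂y - ∂^2 f/∂y ∂x = (-2*y - z) - (-2*y - z) = 0 (equality of mixed partials for smooth f).
Similarly for dx ∧ dz and dy ∧ dz — all coefficients vanish. So d(df) = 0.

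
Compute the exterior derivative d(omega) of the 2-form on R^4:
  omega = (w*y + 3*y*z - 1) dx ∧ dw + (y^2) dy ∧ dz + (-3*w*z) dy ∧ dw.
d(omega) = (-w - 3*z) dx ∧ dy ∧ dw + (-3*y) dx ∧ dz ∧ dw + (3*w) dy ∧ dz ∧ dw

For a 2-form omega = sum_{i<j} g_{ij} dx_i ∧ dx_j, the exterior derivative is
  d(omega) = sum_{i<j} d(g_{ij}) ∧ dx_i ∧ dx_j = sum_{i<j, k} (∂g_{ij}/∂x_k) dx_k ∧ dx_i ∧ dx_j.
Expand each term, using dx_k ∧ dx_i ∧ dx_j = sgn(permutation) dx_{(a)} ∧ dx_{(b)} ∧ dx_{(c)} with (a < b < c) sorted:
  d(w*y + 3*y*z - 1) includes (∂/∂y)(w*y + 3*y*z - 1) dy = (w + 3*z) dy, which multiplied by dx ∧ dw gives (-w - 3*z) dx ∧ dy ∧ dw
  d(w*y + 3*y*z - 1) includes (∂/∂z)(w*y + 3*y*z - 1) dz = (3*y) dz, which multiplied by dx ∧ dw gives (-3*y) dx ∧ dz ∧ dw
  d(-3*w*z) includes (∂/∂z)(-3*w*z) dz = (-3*w) dz, which multiplied by dy ∧ dw gives (3*w) dy ∧ dz ∧ dw
Collecting like 3-forms: d(omega) = (-w - 3*z) dx ∧ dy ∧ dw + (-3*y) dx ∧ dz ∧ dw + (3*w) dy ∧ dz ∧ dw.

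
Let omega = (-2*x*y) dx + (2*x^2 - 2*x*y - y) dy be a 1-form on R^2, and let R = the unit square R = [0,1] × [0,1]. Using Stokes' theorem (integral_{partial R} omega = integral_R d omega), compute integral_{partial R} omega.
integral_(partial R) omega = 2

Stokes: integral_partial_R omega = integral_R d omega with d omega = (∂Q/∂x - ∂P/∂y) dx ∧ dy.
  ∂Q/∂x = 4*x - 2*y
  ∂P/∂y = -2*x
  integrand = ∂Q/∂x - ∂P/∂y = 6*x - 2*y.
Integrating over R: integral_0^1 integral_0^1 (6*x - 2*y) dx dy = 2.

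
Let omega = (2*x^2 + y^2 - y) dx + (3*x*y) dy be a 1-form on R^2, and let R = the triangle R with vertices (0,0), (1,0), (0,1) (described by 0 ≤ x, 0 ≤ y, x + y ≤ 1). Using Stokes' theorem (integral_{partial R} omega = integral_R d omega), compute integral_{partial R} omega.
integral_(partial R) omega = 2/3

Stokes: integral_partial_R omega = integral_R d omega with d omega = (∂Q/∂x - ∂P/∂y) dx ∧ dy.
  ∂Q/∂x = 3*y
  ∂P/∂y = 2*y - 1
  integrand = ∂Q/∂x - ∂P/∂y = y + 1.
Integrating over R: integral_0^1 integral_0^{1-x} (y + 1) dy dx = 2/3.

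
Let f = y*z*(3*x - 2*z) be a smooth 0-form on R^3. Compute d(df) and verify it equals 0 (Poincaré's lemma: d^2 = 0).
d(df) = 0

Step 1: df = sum_i (∂f/∂x_i) dx_i = (3*y*z) dx + (z*(3*x - 2*z)) dy + (y*(3*x - 4*z)) dz.
Step 2: Apply d again. Using the 1-form formula, the coefficient of dx ∧ dy in d(df) is ∂^2 f/∂x ∂y - ∂^2 f/∂y ∂x = (3*z) - (3*z) = 0 (equality of mixed partials for smooth f).
Similarly for dx ∧ dz and dy ∧ dz — all coefficients vanish. So d(df) = 0.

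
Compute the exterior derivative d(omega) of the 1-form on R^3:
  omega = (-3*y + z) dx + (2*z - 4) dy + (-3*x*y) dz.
d(omega) = (3) dx ∧ dy + (-3*y - 1) dx ∧ dz + (-3*x - 2) dy ∧ dz

For a 1-form omega = sum_i f_i dx_i, the exterior derivative is
  d(omega) = sum_{i < j} (∂f_j/∂x_i - ∂f_i/∂x_j) dx_i ∧ dx_j.
  coefficient of dx ∧ dy: ∂f_2/∂x - ∂f_1/∂y = ∂(2*z - 4)/∂x - ∂(-3*y + z)/∂y = 3
  coefficient of dx ∧ dz: ∂f_3/∂x - ∂f_1/∂z = ∂(-3*x*y)/∂x - ∂(-3*y + z)/∂z = -3*y - 1
  coefficient of dy ∧ dz: ∂f_3/∂y - ∂f_2/∂z = ∂(-3*x*y)/∂y - ∂(2*z - 4)/∂z = -3*x - 2
Assembling: d(omega) = (3) dx ∧ dy + (-3*y - 1) dx ∧ dz + (-3*x - 2) dy ∧ dz.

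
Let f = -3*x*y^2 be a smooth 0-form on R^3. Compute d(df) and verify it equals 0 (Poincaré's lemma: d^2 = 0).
d(df) = 0

Step 1: df = sum_i (∂f/∂x_i) dx_i = (-3*y^2) dx + (-6*x*y) dy + (0) dz.
Step 2: Apply d again. Using the 1-form formula, the coefficient of dx ∧ dy in d(df) is ∂^2 f/∂x ∂y - ∂^2 f/∂y ∂x = (-6*y) - (-6*y) = 0 (equality of mixed partials for smooth f).
Similarly for dx ∧ dz and dy ∧ dz — all coefficients vanish. So d(df) = 0.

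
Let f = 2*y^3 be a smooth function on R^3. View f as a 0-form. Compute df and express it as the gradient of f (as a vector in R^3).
df = (0) dx + (6*y^2) dy + (0) dz; grad f = (0, 6*y^2, 0)

For a 0-form f, d f = (∂f/∂x) dx + (∂f/∂y) dy + (∂f/∂z) dz. The components of the vector representation are exactly the entries of grad f in Cartesian coordinates:
  ∂f/∂x = 0
  ∂f/∂y = 6*y^2
  ∂f/∂z = 0.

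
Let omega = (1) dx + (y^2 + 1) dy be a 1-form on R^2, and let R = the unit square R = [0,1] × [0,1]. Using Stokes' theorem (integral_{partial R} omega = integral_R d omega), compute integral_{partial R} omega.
integral_(partial R) omega = 0

Stokes: integral_partial_R omega = integral_R d omega with d omega = (∂Q/∂x - ∂P/∂y) dx ∧ dy.
  ∂Q/∂x = 0
  ∂P/∂y = 0
  integrand = ∂Q/∂x - ∂P/∂y = 0.
Integrating over R: integral_0^1 integral_0^1 (0) dx dy = 0.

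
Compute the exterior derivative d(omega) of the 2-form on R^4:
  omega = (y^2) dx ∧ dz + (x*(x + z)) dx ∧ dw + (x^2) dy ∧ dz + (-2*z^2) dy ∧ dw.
d(omega) = (2*x - 2*y) dx ∧ dy ∧ dz + (-x) dx ∧ dz ∧ dw + (4*z) dy ∧ dz ∧ dw

For a 2-form omega = sum_{i<j} g_{ij} dx_i ∧ dx_j, the exterior derivative is
  d(omega) = sum_{i<j} d(g_{ij}) ∧ dx_i ∧ dx_j = sum_{i<j, k} (∂g_{ij}/∂x_k) dx_k ∧ dx_i ∧ dx_j.
Expand each term, using dx_k ∧ dx_i ∧ dx_j = sgn(permutation) dx_{(a)} ∧ dx_{(b)} ∧ dx_{(c)} with (a < b < c) sorted:
  d(y^2) includes (∂/∂y)(y^2) dy = (2*y) dy, which multiplied by dx ∧ dz gives (-2*y) dx ∧ dy ∧ dz
  d(x*(x + z)) includes (∂/∂z)(x*(x + z)) dz = (x) dz, which multiplied by dx ∧ dw gives (-x) dx ∧ dz ∧ dw
  d(x^2) includes (∂/∂x)(x^2) dx = (2*x) dx, which multiplied by dy ∧ dz gives (2*x) dx ∧ dy ∧ dz
  d(-2*z^2) includes (∂/∂z)(-2*z^2) dz = (-4*z) dz, which multiplied by dy ∧ dw gives (4*z) dy ∧ dz ∧ dw
Collecting like 3-forms: d(omega) = (2*x - 2*y) dx ∧ dy ∧ dz + (-x) dx ∧ dz ∧ dw + (4*z) dy ∧ dz ∧ dw.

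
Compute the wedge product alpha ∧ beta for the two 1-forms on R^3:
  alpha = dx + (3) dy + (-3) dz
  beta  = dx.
alpha ∧ beta = (-3) dx ∧ dy + (3) dx ∧ dz

Distribute the wedge, using dx_i ∧ dx_j = -dx_j ∧ dx_i and dx_i ∧ dx_i = 0. For each pair (i, j) with i < j, the coefficient of dx_i ∧ dx_j in alpha ∧ beta is (alpha_i * beta_j - alpha_j * beta_i). Collecting: alpha ∧ beta = (-3) dx ∧ dy + (3) dx ∧ dz.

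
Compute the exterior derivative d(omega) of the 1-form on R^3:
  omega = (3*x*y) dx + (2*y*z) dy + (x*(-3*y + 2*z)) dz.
d(omega) = (-3*x) dx ∧ dy + (-3*y + 2*z) dx ∧ dz + (-3*x - 2*y) dy ∧ dz

For a 1-form omega = sum_i f_i dx_i, the exterior derivative is
  d(omega) = sum_{i < j} (∂f_j/∂x_i - ∂f_i/∂x_j) dx_i ∧ dx_j.
  coefficient of dx ∧ dy: ∂f_2/∂x - ∂f_1/∂y = ∂(2*y*z)/∂x - ∂(3*x*y)/∂y = -3*x
  coefficient of dx ∧ dz: ∂f_3/∂x - ∂f_1/∂z = ∂(x*(-3*y + 2*z))/∂x - ∂(3*x*y)/∂z = -3*y + 2*z
  coefficient of dy ∧ dz: ∂f_3/∂y - ∂f_2/∂z = ∂(x*(-3*y + 2*z))/∂y - ∂(2*y*z)/∂z = -3*x - 2*y
Assembling: d(omega) = (-3*x) dx ∧ dy + (-3*y + 2*z) dx ∧ dz + (-3*x - 2*y) dy ∧ dz.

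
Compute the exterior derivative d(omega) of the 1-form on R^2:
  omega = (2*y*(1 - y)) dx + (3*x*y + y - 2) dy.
d(omega) = (7*y - 2) dx ∧ dy

For a 1-form omega = sum_i f_i dx_i, the exterior derivative is
  d(omega) = sum_{i < j} (∂f_j/∂x_i - ∂f_i/∂x_j) dx_i ∧ dx_j.
  coefficient of dx ∧ dy: ∂f_2/∂x - ∂f_1/∂y = ∂(3*x*y + y - 2)/∂x - ∂(2*y*(1 - y))/∂y = 7*y - 2
Assembling: d(omega) = (7*y - 2) dx ∧ dy.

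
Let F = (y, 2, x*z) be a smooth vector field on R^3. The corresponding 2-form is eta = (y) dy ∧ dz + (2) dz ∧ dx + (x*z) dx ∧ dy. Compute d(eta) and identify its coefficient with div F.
d(eta) = (x) dx ∧ dy ∧ dz; div F = x

For a 2-form in R^3 of the form above, applying d gives a 3-form with coefficient ∂P/∂x + ∂Q/∂y + ∂R/∂z:
  ∂P/∂x = 0
  ∂Q/∂y = 0
  ∂R/∂z = x
Sum = x, which is exactly div F.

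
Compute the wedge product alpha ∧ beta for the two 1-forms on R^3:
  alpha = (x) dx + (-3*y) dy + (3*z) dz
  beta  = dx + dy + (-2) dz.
alpha ∧ beta = (x + 3*y) dx ∧ dy + (-2*x - 3*z) dx ∧ dz + (6*y - 3*z) dy ∧ dz

Distribute the wedge, using dx_i ∧ dx_j = -dx_j ∧ dx_i and dx_i ∧ dx_i = 0. For each pair (i, j) with i < j, the coefficient of dx_i ∧ dx_j in alpha ∧ beta is (alpha_i * beta_j - alpha_j * beta_i). Collecting: alpha ∧ beta = (x + 3*y) dx ∧ dy + (-2*x - 3*z) dx ∧ dz + (6*y - 3*z) dy ∧ dz.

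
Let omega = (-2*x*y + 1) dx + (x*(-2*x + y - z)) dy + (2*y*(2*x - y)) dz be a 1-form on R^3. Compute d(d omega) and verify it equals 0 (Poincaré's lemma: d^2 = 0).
d(d omega) = 0

Step 1: d omega = sum_{i<j} (∂f_j/∂x_i - ∂f_i/∂x_j) dx_i ∧ dx_j:
  coeff of dx ∧ dy: -2*x + y - z
  coeff of dx ∧ dz: 4*y
  coeff of dy ∧ dz: 5*x - 4*y
Step 2: Apply d again to each 2-form coefficient. The only possible 3-form in R^3 is dx ∧ dy ∧ dz, with coefficient
  ∂(coeff of dy∧dz)/∂x - ∂(coeff of dx∧dz)/∂y + ∂(coeff of dx∧dy)/∂z
  = ∂/∂x (5*x - 4*y) - ∂/∂y (4*y) + ∂/∂z (-2*x + y - z).
Each of these terms simplifies to sums of mixed partials that cancel in pairs. The result is 0 (by equality of mixed partials for smooth functions — Schwarz / Clairaut).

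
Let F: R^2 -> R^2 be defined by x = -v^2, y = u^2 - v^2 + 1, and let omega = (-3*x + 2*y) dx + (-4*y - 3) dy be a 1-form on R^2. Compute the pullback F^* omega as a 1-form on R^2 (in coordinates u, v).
F^* omega = (2*u*(-4*u^2 + 4*v^2 - 7)) du + (2*v*(2*u^2 - 5*v^2 + 5)) dv

Using F^*(f dg) = (f ∘ F) d(g ∘ F), substitute each coordinate x_i by F_i(u, v) in f_i, and replace dx_i by d F_i = (∂F_i/∂u) du + (∂F_i/∂v) dv.
  For the x component: f_1(F) = 2*u^2 + v^2 + 2; d F_1 = (0) du + (-2*v) dv
  For the y component: f_2(F) = -4*u^2 + 4*v^2 - 7; d F_2 = (2*u) du + (-2*v) dv
Combining and collecting du, dv coefficients:
  coeff of du: 2*u*(-4*u^2 + 4*v^2 - 7)
  coeff of dv: 2*v*(2*u^2 - 5*v^2 + 5)
F^* omega = (2*u*(-4*u^2 + 4*v^2 - 7)) du + (2*v*(2*u^2 - 5*v^2 + 5)) dv.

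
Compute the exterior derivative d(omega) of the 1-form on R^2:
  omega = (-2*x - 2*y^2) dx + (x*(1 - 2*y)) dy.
d(omega) = (2*y + 1) dx ∧ dy

For a 1-form omega = sum_i f_i dx_i, the exterior derivative is
  d(omega) = sum_{i < j} (∂f_j/∂x_i - ∂f_i/∂x_j) dx_i ∧ dx_j.
  coefficient of dx ∧ dy: ∂f_2/∂x - ∂f_1/∂y = ∂(x*(1 - 2*y))/∂x - ∂(-2*x - 2*y^2)/∂y = 2*y + 1
Assembling: d(omega) = (2*y + 1) dx ∧ dy.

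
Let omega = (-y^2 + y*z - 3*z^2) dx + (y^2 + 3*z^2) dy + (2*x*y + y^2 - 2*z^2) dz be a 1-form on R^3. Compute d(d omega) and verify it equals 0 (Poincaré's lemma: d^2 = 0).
d(d omega) = 0

Step 1: d omega = sum_{i<j} (∂f_j/∂x_i - ∂f_i/∂x_j) dx_i ∧ dx_j:
  coeff of dx ∧ dy: 2*y - z
  coeff of dx ∧ dz: y + 6*z
  coeff of dy ∧ dz: 2*x + 2*y - 6*z
Step 2: Apply d again to each 2-form coefficient. The only possible 3-form in R^3 is dx ∧ dy ∧ dz, with coefficient
  ∂(coeff of dy∧dz)/∂x - ∂(coeff of dx∧dz)/∂y + ∂(coeff of dx∧dy)/∂z
  = ∂/∂x (2*x + 2*y - 6*z) - ∂/∂y (y + 6*z) + ∂/∂z (2*y - z).
Each of these terms simplifies to sums of mixed partials that cancel in pairs. The result is 0 (by equality of mixed partials for smooth functions — Schwarz / Clairaut).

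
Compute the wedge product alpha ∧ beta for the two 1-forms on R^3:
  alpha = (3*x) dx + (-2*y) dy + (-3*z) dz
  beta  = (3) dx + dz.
alpha ∧ beta = (3*x + 9*z) dx ∧ dz + (6*y) dx ∧ dy + (-2*y) dy ∧ dz

Distribute the wedge, using dx_i ∧ dx_j = -dx_j ∧ dx_i and dx_i ∧ dx_i = 0. For each pair (i, j) with i < j, the coefficient of dx_i ∧ dx_j in alpha ∧ beta is (alpha_i * beta_j - alpha_j * beta_i). Collecting: alpha ∧ beta = (3*x + 9*z) dx ∧ dz + (6*y) dx ∧ dy + (-2*y) dy ∧ dz.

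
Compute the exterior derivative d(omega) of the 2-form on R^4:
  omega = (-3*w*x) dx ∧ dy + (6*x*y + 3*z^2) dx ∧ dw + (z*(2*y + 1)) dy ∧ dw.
d(omega) = (-9*x) dx ∧ dy ∧ dw + (-6*z) dx ∧ dz ∧ dw + (-2*y - 1) dy ∧ dz ∧ dw

For a 2-form omega = sum_{i<j} g_{ij} dx_i ∧ dx_j, the exterior derivative is
  d(omega) = sum_{i<j} d(g_{ij}) ∧ dx_i ∧ dx_j = sum_{i<j, k} (∂g_{ij}/∂x_k) dx_k ∧ dx_i ∧ dx_j.
Expand each term, using dx_k ∧ dx_i ∧ dx_j = sgn(permutation) dx_{(a)} ∧ dx_{(b)} ∧ dx_{(c)} with (a < b < c) sorted:
  d(-3*w*x) includes (∂/∂w)(-3*w*x) dw = (-3*x) dw, which multiplied by dx ∧ dy gives (-3*x) dx ∧ dy ∧ dw
  d(6*x*y + 3*z^2) includes (∂/∂y)(6*x*y + 3*z^2) dy = (6*x) dy, which multiplied by dx ∧ dw gives (-6*x) dx ∧ dy ∧ dw
  d(6*x*y + 3*z^2) includes (∂/∂z)(6*x*y + 3*z^2) dz = (6*z) dz, which multiplied by dx ∧ dw gives (-6*z) dx ∧ dz ∧ dw
  d(z*(2*y + 1)) includes (∂/∂z)(z*(2*y + 1)) dz = (2*y + 1) dz, which multiplied by dy ∧ dw gives (-2*y - 1) dy ∧ dz ∧ dw
Collecting like 3-forms: d(omega) = (-9*x) dx ∧ dy ∧ dw + (-6*z) dx ∧ dz ∧ dw + (-2*y - 1) dy ∧ dz ∧ dw.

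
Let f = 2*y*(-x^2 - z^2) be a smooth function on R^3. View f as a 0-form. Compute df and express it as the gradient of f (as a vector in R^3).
df = (-4*x*y) dx + (-2*x^2 - 2*z^2) dy + (-4*y*z) dz; grad f = (-4*x*y, -2*x^2 - 2*z^2, -4*y*z)

For a 0-form f, d f = (∂f/∂x) dx + (∂f/∂y) dy + (∂f/∂z) dz. The components of the vector representation are exactly the entries of grad f in Cartesian coordinates:
  ∂f/∂x = -4*x*y
  ∂f/∂y = -2*x^2 - 2*z^2
  ∂f/∂z = -4*y*z.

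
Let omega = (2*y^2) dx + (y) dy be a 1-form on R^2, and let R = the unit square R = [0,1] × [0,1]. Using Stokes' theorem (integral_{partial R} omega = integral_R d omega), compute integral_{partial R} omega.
integral_(partial R) omega = -2

Stokes: integral_partial_R omega = integral_R d omega with d omega = (∂Q/∂x - ∂P/∂y) dx ∧ dy.
  ∂Q/∂x = 0
  ∂P/∂y = 4*y
  integrand = ∂Q/∂x - ∂P/∂y = -4*y.
Integrating over R: integral_0^1 integral_0^1 (-4*y) dx dy = -2.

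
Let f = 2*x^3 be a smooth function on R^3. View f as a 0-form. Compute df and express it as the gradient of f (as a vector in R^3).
df = (6*x^2) dx + (0) dy + (0) dz; grad f = (6*x^2, 0, 0)

For a 0-form f, d f = (∂f/∂x) dx + (∂f/∂y) dy + (∂f/∂z) dz. The components of the vector representation are exactly the entries of grad f in Cartesian coordinates:
  ∂f/∂x = 6*x^2
  ∂f/∂y = 0
  ∂f/∂z = 0.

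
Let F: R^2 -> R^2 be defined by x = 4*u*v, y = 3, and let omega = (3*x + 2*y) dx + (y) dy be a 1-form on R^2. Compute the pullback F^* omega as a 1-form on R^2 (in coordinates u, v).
F^* omega = (24*v*(2*u*v + 1)) du + (24*u*(2*u*v + 1)) dv

Using F^*(f dg) = (f ∘ F) d(g ∘ F), substitute each coordinate x_i by F_i(u, v) in f_i, and replace dx_i by d F_i = (∂F_i/∂u) du + (∂F_i/∂v) dv.
  For the x component: f_1(F) = 12*u*v + 6; d F_1 = (4*v) du + (4*u) dv
  For the y component: f_2(F) = 3; d F_2 = (0) du + (0) dv
Combining and collecting du, dv coefficients:
  coeff of du: 24*v*(2*u*v + 1)
  coeff of dv: 24*u*(2*u*v + 1)
F^* omega = (24*v*(2*u*v + 1)) du + (24*u*(2*u*v + 1)) dv.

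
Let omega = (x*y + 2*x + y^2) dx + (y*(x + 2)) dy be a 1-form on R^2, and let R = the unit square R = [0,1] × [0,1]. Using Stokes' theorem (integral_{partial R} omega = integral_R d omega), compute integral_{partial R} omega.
integral_(partial R) omega = -1

Stokes: integral_partial_R omega = integral_R d omega with d omega = (∂Q/∂x - ∂P/∂y) dx ∧ dy.
  ∂Q/∂x = y
  ∂P/∂y = x + 2*y
  integrand = ∂Q/∂x - ∂P/∂y = -x - y.
Integrating over R: integral_0^1 integral_0^1 (-x - y) dx dy = -1.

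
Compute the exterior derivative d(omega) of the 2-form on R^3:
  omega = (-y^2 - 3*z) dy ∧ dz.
d(omega) = 0

For a 2-form omega = sum_{i<j} g_{ij} dx_i ∧ dx_j, the exterior derivative is
  d(omega) = sum_{i<j} d(g_{ij}) ∧ dx_i ∧ dx_j = sum_{i<j, k} (∂g_{ij}/∂x_k) dx_k ∧ dx_i ∧ dx_j.
Expand each term, using dx_k ∧ dx_i ∧ dx_j = sgn(permutation) dx_{(a)} ∧ dx_{(b)} ∧ dx_{(c)} with (a < b < c) sorted:

Collecting like 3-forms: d(omega) = 0.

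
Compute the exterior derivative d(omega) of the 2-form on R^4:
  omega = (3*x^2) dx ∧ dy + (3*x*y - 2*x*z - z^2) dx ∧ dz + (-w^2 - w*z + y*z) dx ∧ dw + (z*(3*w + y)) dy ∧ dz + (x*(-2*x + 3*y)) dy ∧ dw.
d(omega) = (-3*x) dx ∧ dy ∧ dz + (-4*x + 3*y - z) dx ∧ dy ∧ dw + (w - y) dx ∧ dz ∧ dw + (3*z) dy ∧ dz ∧ dw

For a 2-form omega = sum_{i<j} g_{ij} dx_i ∧ dx_j, the exterior derivative is
  d(omega) = sum_{i<j} d(g_{ij}) ∧ dx_i ∧ dx_j = sum_{i<j, k} (∂g_{ij}/∂x_k) dx_k ∧ dx_i ∧ dx_j.
Expand each term, using dx_k ∧ dx_i ∧ dx_j = sgn(permutation) dx_{(a)} ∧ dx_{(b)} ∧ dx_{(c)} with (a < b < c) sorted:
  d(3*x*y - 2*x*z - z^2) includes (∂/∂y)(3*x*y - 2*x*z - z^2) dy = (3*x) dy, which multiplied by dx ∧ dz gives (-3*x) dx ∧ dy ∧ dz
  d(-w^2 - w*z + y*z) includes (∂/∂y)(-w^2 - w*z + y*z) dy = (z) dy, which multiplied by dx ∧ dw gives (-z) dx ∧ dy ∧ dw
  d(-w^2 - w*z + y*z) includes (∂/∂z)(-w^2 - w*z + y*z) dz = (-w + y) dz, which multiplied by dx ∧ dw gives (w - y) dx ∧ dz ∧ dw
  d(z*(3*w + y)) includes (∂/∂w)(z*(3*w + y)) dw = (3*z) dw, which multiplied by dy ∧ dz gives (3*z) dy ∧ dz ∧ dw
  d(x*(-2*x + 3*y)) includes (∂/∂x)(x*(-2*x + 3*y)) dx = (-4*x + 3*y) dx, which multiplied by dy ∧ dw gives (-4*x + 3*y) dx ∧ dy ∧ dw
Collecting like 3-forms: d(omega) = (-3*x) dx ∧ dy ∧ dz + (-4*x + 3*y - z) dx ∧ dy ∧ dw + (w - y) dx ∧ dz ∧ dw + (3*z) dy ∧ dz ∧ dw.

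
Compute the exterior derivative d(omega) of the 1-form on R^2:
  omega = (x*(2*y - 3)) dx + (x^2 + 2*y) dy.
d(omega) = 0

For a 1-form omega = sum_i f_i dx_i, the exterior derivative is
  d(omega) = sum_{i < j} (∂f_j/∂x_i - ∂f_i/∂x_j) dx_i ∧ dx_j.

Assembling: d(omega) = 0.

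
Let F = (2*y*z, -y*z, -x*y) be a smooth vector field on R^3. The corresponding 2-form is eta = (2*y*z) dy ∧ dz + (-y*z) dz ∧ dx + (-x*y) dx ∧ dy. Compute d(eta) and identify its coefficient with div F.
d(eta) = (-z) dx ∧ dy ∧ dz; div F = -z

For a 2-form in R^3 of the form above, applying d gives a 3-form with coefficient ∂P/∂x + ∂Q/∂y + ∂R/∂z:
  ∂P/∂x = 0
  ∂Q/∂y = -z
  ∂R/∂z = 0
Sum = -z, which is exactly div F.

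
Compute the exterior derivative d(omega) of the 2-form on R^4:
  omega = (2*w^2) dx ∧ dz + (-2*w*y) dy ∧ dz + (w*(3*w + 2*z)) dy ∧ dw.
d(omega) = (4*w) dx ∧ dz ∧ dw + (-2*w - 2*y) dy ∧ dz ∧ dw

For a 2-form omega = sum_{i<j} g_{ij} dx_i ∧ dx_j, the exterior derivative is
  d(omega) = sum_{i<j} d(g_{ij}) ∧ dx_i ∧ dx_j = sum_{i<j, k} (∂g_{ij}/∂x_k) dx_k ∧ dx_i ∧ dx_j.
Expand each term, using dx_k ∧ dx_i ∧ dx_j = sgn(permutation) dx_{(a)} ∧ dx_{(b)} ∧ dx_{(c)} with (a < b < c) sorted:
  d(2*w^2) includes (∂/∂w)(2*w^2) dw = (4*w) dw, which multiplied by dx ∧ dz gives (4*w) dx ∧ dz ∧ dw
  d(-2*w*y) includes (∂/∂w)(-2*w*y) dw = (-2*y) dw, which multiplied by dy ∧ dz gives (-2*y) dy ∧ dz ∧ dw
  d(w*(3*w + 2*z)) includes (∂/∂z)(w*(3*w + 2*z)) dz = (2*w) dz, which multiplied by dy ∧ dw gives (-2*w) dy ∧ dz ∧ dw
Collecting like 3-forms: d(omega) = (4*w) dx ∧ dz ∧ dw + (-2*w - 2*y) dy ∧ dz ∧ dw.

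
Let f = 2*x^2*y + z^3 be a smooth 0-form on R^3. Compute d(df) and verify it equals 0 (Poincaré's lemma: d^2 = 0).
d(df) = 0

Step 1: df = sum_i (∂f/∂x_i) dx_i = (4*x*y) dx + (2*x^2) dy + (3*z^2) dz.
Step 2: Apply d again. Using the 1-form formula, the coefficient of dx ∧ dy in d(df) is ∂^2 f/∂x ∂y - ∂^2 f/∂y ∂x = (4*x) - (4*x) = 0 (equality of mixed partials for smooth f).
Similarly for dx ∧ dz and dy ∧ dz — all coefficients vanish. So d(df) = 0.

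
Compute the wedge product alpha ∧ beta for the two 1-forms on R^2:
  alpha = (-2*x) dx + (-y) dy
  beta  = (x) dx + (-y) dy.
alpha ∧ beta = (3*x*y) dx ∧ dy

Distribute the wedge, using dx_i ∧ dx_j = -dx_j ∧ dx_i and dx_i ∧ dx_i = 0. For each pair (i, j) with i < j, the coefficient of dx_i ∧ dx_j in alpha ∧ beta is (alpha_i * beta_j - alpha_j * beta_i). Collecting: alpha ∧ beta = (3*x*y) dx ∧ dy.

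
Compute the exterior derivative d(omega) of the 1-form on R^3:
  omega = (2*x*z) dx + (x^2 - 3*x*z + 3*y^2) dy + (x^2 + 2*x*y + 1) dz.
d(omega) = (2*x - 3*z) dx ∧ dy + (2*y) dx ∧ dz + (5*x) dy ∧ dz

For a 1-form omega = sum_i f_i dx_i, the exterior derivative is
  d(omega) = sum_{i < j} (∂f_j/∂x_i - ∂f_i/∂x_j) dx_i ∧ dx_j.
  coefficient of dx ∧ dy: ∂f_2/∂x - ∂f_1/∂y = ∂(x^2 - 3*x*z + 3*y^2)/∂x - ∂(2*x*z)/∂y = 2*x - 3*z
  coefficient of dx ∧ dz: ∂f_3/∂x - ∂f_1/∂z = ∂(x^2 + 2*x*y + 1)/∂x - ∂(2*x*z)/∂z = 2*y
  coefficient of dy ∧ dz: ∂f_3/∂y - ∂f_2/∂z = ∂(x^2 + 2*x*y + 1)/∂y - ∂(x^2 - 3*x*z + 3*y^2)/∂z = 5*x
Assembling: d(omega) = (2*x - 3*z) dx ∧ dy + (2*y) dx ∧ dz + (5*x) dy ∧ dz.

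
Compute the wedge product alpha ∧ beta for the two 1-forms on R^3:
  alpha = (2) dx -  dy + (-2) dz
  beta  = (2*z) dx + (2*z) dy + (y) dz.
alpha ∧ beta = (6*z) dx ∧ dy + (2*y + 4*z) dx ∧ dz + (-y + 4*z) dy ∧ dz

Distribute the wedge, using dx_i ∧ dx_j = -dx_j ∧ dx_i and dx_i ∧ dx_i = 0. For each pair (i, j) with i < j, the coefficient of dx_i ∧ dx_j in alpha ∧ beta is (alpha_i * beta_j - alpha_j * beta_i). Collecting: alpha ∧ beta = (6*z) dx ∧ dy + (2*y + 4*z) dx ∧ dz + (-y + 4*z) dy ∧ dz.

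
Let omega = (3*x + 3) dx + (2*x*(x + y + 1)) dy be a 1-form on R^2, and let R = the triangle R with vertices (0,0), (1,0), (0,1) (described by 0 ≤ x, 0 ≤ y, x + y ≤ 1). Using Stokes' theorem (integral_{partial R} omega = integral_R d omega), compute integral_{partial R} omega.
integral_(partial R) omega = 2

Stokes: integral_partial_R omega = integral_R d omega with d omega = (∂Q/∂x - ∂P/∂y) dx ∧ dy.
  ∂Q/∂x = 4*x + 2*y + 2
  ∂P/∂y = 0
  integrand = ∂Q/∂x - ∂P/∂y = 4*x + 2*y + 2.
Integrating over R: integral_0^1 integral_0^{1-x} (4*x + 2*y + 2) dy dx = 2.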